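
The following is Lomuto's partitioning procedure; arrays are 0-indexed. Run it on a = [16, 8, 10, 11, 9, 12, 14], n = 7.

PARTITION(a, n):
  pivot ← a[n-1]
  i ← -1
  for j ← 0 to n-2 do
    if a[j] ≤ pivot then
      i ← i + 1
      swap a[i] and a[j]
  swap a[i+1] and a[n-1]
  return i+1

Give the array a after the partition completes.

pivot=14, i=-1
j=0: 16>14, skip
j=1: 8≤14, i=0, swap(0,1) ⇒ [8, 16, 10, 11, 9, 12, 14]
j=2: 10≤14, i=1, swap(1,2) ⇒ [8, 10, 16, 11, 9, 12, 14]
j=3: 11≤14, i=2, swap(2,3) ⇒ [8, 10, 11, 16, 9, 12, 14]
j=4: 9≤14, i=3, swap(3,4) ⇒ [8, 10, 11, 9, 16, 12, 14]
j=5: 12≤14, i=4, swap(4,5) ⇒ [8, 10, 11, 9, 12, 16, 14]
swap(5,6) ⇒ [8, 10, 11, 9, 12, 14, 16]; return 5

[8, 10, 11, 9, 12, 14, 16]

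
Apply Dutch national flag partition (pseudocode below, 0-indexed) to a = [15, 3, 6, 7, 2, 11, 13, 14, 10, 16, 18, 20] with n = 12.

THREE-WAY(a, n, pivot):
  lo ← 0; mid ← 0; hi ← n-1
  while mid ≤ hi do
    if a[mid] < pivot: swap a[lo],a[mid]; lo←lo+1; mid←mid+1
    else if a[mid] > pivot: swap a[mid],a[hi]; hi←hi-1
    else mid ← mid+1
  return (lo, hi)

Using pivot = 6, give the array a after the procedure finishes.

[2, 3, 6, 7, 11, 13, 14, 10, 16, 18, 20, 15]

pivot = 6; lo=0, mid=0, hi=11
a[mid]=15>6: swap a[0],a[11]; hi=10 → [20, 3, 6, 7, 2, 11, 13, 14, 10, 16, 18, 15]
a[mid]=20>6: swap a[0],a[10]; hi=9 → [18, 3, 6, 7, 2, 11, 13, 14, 10, 16, 20, 15]
a[mid]=18>6: swap a[0],a[9]; hi=8 → [16, 3, 6, 7, 2, 11, 13, 14, 10, 18, 20, 15]
a[mid]=16>6: swap a[0],a[8]; hi=7 → [10, 3, 6, 7, 2, 11, 13, 14, 16, 18, 20, 15]
a[mid]=10>6: swap a[0],a[7]; hi=6 → [14, 3, 6, 7, 2, 11, 13, 10, 16, 18, 20, 15]
a[mid]=14>6: swap a[0],a[6]; hi=5 → [13, 3, 6, 7, 2, 11, 14, 10, 16, 18, 20, 15]
a[mid]=13>6: swap a[0],a[5]; hi=4 → [11, 3, 6, 7, 2, 13, 14, 10, 16, 18, 20, 15]
a[mid]=11>6: swap a[0],a[4]; hi=3 → [2, 3, 6, 7, 11, 13, 14, 10, 16, 18, 20, 15]
a[mid]=2<6: swap a[0],a[0]; lo=1,mid=1 → [2, 3, 6, 7, 11, 13, 14, 10, 16, 18, 20, 15]
a[mid]=3<6: swap a[1],a[1]; lo=2,mid=2 → [2, 3, 6, 7, 11, 13, 14, 10, 16, 18, 20, 15]
a[mid]=6=6: mid=3
a[mid]=7>6: swap a[3],a[3]; hi=2 → [2, 3, 6, 7, 11, 13, 14, 10, 16, 18, 20, 15]
end: lo=2, hi=2; a = [2, 3, 6, 7, 11, 13, 14, 10, 16, 18, 20, 15]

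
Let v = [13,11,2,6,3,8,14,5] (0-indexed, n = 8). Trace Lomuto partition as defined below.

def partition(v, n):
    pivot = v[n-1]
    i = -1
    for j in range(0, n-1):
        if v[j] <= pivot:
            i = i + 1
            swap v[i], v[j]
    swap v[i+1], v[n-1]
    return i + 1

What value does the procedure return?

pivot=5, i=-1
j=0: 13>5, skip
j=1: 11>5, skip
j=2: 2≤5, i=0, swap(0,2) ⇒ [2,11,13,6,3,8,14,5]
j=3: 6>5, skip
j=4: 3≤5, i=1, swap(1,4) ⇒ [2,3,13,6,11,8,14,5]
j=5: 8>5, skip
j=6: 14>5, skip
swap(2,7) ⇒ [2,3,5,6,11,8,14,13]; return 2

2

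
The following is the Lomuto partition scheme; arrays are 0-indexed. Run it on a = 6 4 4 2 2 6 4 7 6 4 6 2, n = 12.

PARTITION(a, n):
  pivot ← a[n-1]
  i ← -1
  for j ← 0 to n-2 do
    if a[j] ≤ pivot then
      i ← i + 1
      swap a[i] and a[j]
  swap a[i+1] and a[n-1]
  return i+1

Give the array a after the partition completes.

2 2 2 6 4 6 4 7 6 4 6 4

pivot=2, i=-1
j=0: 6>2, skip
j=1: 4>2, skip
j=2: 4>2, skip
j=3: 2≤2, i=0, swap(0,3) ⇒ 2 4 4 6 2 6 4 7 6 4 6 2
j=4: 2≤2, i=1, swap(1,4) ⇒ 2 2 4 6 4 6 4 7 6 4 6 2
j=5: 6>2, skip
j=6: 4>2, skip
j=7: 7>2, skip
j=8: 6>2, skip
j=9: 4>2, skip
j=10: 6>2, skip
swap(2,11) ⇒ 2 2 2 6 4 6 4 7 6 4 6 4; return 2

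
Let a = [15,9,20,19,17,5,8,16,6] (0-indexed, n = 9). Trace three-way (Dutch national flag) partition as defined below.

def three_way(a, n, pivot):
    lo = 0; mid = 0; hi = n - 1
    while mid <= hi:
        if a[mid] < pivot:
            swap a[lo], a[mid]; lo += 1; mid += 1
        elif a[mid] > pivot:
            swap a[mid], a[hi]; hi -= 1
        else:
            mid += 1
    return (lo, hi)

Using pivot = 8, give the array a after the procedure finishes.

[6,5,8,17,19,20,16,9,15]

pivot = 8; lo=0, mid=0, hi=8
a[mid]=15>8: swap a[0],a[8]; hi=7 → [6,9,20,19,17,5,8,16,15]
a[mid]=6<8: swap a[0],a[0]; lo=1,mid=1 → [6,9,20,19,17,5,8,16,15]
a[mid]=9>8: swap a[1],a[7]; hi=6 → [6,16,20,19,17,5,8,9,15]
a[mid]=16>8: swap a[1],a[6]; hi=5 → [6,8,20,19,17,5,16,9,15]
a[mid]=8=8: mid=2
a[mid]=20>8: swap a[2],a[5]; hi=4 → [6,8,5,19,17,20,16,9,15]
a[mid]=5<8: swap a[1],a[2]; lo=2,mid=3 → [6,5,8,19,17,20,16,9,15]
a[mid]=19>8: swap a[3],a[4]; hi=3 → [6,5,8,17,19,20,16,9,15]
a[mid]=17>8: swap a[3],a[3]; hi=2 → [6,5,8,17,19,20,16,9,15]
end: lo=2, hi=2; a = [6,5,8,17,19,20,16,9,15]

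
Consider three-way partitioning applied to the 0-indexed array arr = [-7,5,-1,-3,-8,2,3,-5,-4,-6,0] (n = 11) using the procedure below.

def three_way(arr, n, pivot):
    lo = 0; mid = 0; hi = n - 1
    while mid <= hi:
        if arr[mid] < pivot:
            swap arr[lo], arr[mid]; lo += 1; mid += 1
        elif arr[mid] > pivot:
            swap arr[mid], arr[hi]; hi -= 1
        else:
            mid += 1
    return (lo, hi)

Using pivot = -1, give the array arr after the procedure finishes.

[-7,-6,-3,-8,-4,-5,-1,3,2,0,5]

lo=0 mid=0 hi=10
-7<-1: swap(0,0), lo=1 mid=1 ⇒ [-7,5,-1,-3,-8,2,3,-5,-4,-6,0]
5>-1: swap(1,10), hi=9 ⇒ [-7,0,-1,-3,-8,2,3,-5,-4,-6,5]
0>-1: swap(1,9), hi=8 ⇒ [-7,-6,-1,-3,-8,2,3,-5,-4,0,5]
-6<-1: swap(1,1), lo=2 mid=2 ⇒ [-7,-6,-1,-3,-8,2,3,-5,-4,0,5]
-1=-1: mid=3
-3<-1: swap(2,3), lo=3 mid=4 ⇒ [-7,-6,-3,-1,-8,2,3,-5,-4,0,5]
-8<-1: swap(3,4), lo=4 mid=5 ⇒ [-7,-6,-3,-8,-1,2,3,-5,-4,0,5]
2>-1: swap(5,8), hi=7 ⇒ [-7,-6,-3,-8,-1,-4,3,-5,2,0,5]
-4<-1: swap(4,5), lo=5 mid=6 ⇒ [-7,-6,-3,-8,-4,-1,3,-5,2,0,5]
3>-1: swap(6,7), hi=6 ⇒ [-7,-6,-3,-8,-4,-1,-5,3,2,0,5]
-5<-1: swap(5,6), lo=6 mid=7 ⇒ [-7,-6,-3,-8,-4,-5,-1,3,2,0,5]
done. lo=6 hi=6; arr=[-7,-6,-3,-8,-4,-5,-1,3,2,0,5]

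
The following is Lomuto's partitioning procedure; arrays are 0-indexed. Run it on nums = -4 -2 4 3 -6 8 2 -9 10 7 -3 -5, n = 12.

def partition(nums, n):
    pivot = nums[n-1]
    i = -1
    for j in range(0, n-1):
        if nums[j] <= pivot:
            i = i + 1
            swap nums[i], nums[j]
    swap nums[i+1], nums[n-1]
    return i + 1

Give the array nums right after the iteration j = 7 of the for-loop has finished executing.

pivot=-5, i=-1
j=0: -4>-5, skip
j=1: -2>-5, skip
j=2: 4>-5, skip
j=3: 3>-5, skip
j=4: -6≤-5, i=0, swap(0,4) ⇒ -6 -2 4 3 -4 8 2 -9 10 7 -3 -5
j=5: 8>-5, skip
j=6: 2>-5, skip
j=7: -9≤-5, i=1, swap(1,7) ⇒ -6 -9 4 3 -4 8 2 -2 10 7 -3 -5
(after j=7) nums = -6 -9 4 3 -4 8 2 -2 10 7 -3 -5

-6 -9 4 3 -4 8 2 -2 10 7 -3 -5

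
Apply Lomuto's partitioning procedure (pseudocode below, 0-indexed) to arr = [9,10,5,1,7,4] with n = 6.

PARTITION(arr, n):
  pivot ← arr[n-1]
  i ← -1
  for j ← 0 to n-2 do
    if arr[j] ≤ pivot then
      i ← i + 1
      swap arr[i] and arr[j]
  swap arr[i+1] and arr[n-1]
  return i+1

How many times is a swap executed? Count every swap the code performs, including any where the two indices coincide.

2

pivot=4, i=-1
j=0: 9>4, skip
j=1: 10>4, skip
j=2: 5>4, skip
j=3: 1≤4, i=0, swap(0,3) ⇒ [1,10,5,9,7,4]
j=4: 7>4, skip
swap(1,5) ⇒ [1,4,5,9,7,10]; return 1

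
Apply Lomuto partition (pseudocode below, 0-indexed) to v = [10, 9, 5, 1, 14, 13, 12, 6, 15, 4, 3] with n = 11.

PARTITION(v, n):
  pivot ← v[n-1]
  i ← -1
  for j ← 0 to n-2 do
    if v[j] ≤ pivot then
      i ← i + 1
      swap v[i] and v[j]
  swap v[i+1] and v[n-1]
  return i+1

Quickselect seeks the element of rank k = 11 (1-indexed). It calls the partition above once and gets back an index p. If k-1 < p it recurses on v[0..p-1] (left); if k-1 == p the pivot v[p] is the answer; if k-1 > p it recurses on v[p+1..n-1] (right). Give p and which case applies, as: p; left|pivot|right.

pivot = v[10] = 3; i = -1
j=0: v[0]=10 > 3 → no swap
j=1: v[1]=9 > 3 → no swap
j=2: v[2]=5 > 3 → no swap
j=3: v[3]=1 ≤ 3 → i=0, swap v[0],v[3] → [1, 9, 5, 10, 14, 13, 12, 6, 15, 4, 3]
j=4: v[4]=14 > 3 → no swap
j=5: v[5]=13 > 3 → no swap
j=6: v[6]=12 > 3 → no swap
j=7: v[7]=6 > 3 → no swap
j=8: v[8]=15 > 3 → no swap
j=9: v[9]=4 > 3 → no swap
final swap v[1],v[10] → [1, 3, 5, 10, 14, 13, 12, 6, 15, 4, 9]; return 1
p = 1; k-1 = 10 > 1 ⇒ right

1; right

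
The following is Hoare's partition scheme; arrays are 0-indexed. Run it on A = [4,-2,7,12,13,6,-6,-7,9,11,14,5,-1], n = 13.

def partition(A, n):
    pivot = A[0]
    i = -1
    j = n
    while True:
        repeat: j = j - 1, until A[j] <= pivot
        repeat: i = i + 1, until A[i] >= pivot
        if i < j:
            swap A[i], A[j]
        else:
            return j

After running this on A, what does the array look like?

[-1,-2,-7,-6,13,6,12,7,9,11,14,5,4]

pivot = A[0] = 4; i = -1, j = 13
j→12 (A[12]=-1≤4), i→0 (A[0]=4≥4); i<j, swap → [-1,-2,7,12,13,6,-6,-7,9,11,14,5,4]
j→7 (A[7]=-7≤4), i→2 (A[2]=7≥4); i<j, swap → [-1,-2,-7,12,13,6,-6,7,9,11,14,5,4]
j→6 (A[6]=-6≤4), i→3 (A[3]=12≥4); i<j, swap → [-1,-2,-7,-6,13,6,12,7,9,11,14,5,4]
j→3, i→4; i≥j, return j=3. A = [-1,-2,-7,-6,13,6,12,7,9,11,14,5,4]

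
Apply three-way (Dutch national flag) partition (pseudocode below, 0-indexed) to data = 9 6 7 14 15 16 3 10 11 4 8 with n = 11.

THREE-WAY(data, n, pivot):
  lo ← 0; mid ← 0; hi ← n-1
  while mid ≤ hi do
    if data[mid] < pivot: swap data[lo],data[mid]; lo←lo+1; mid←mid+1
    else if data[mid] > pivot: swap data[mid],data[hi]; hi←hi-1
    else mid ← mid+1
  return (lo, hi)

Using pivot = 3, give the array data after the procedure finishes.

lo=0 mid=0 hi=10
9>3: swap(0,10), hi=9 ⇒ 8 6 7 14 15 16 3 10 11 4 9
8>3: swap(0,9), hi=8 ⇒ 4 6 7 14 15 16 3 10 11 8 9
4>3: swap(0,8), hi=7 ⇒ 11 6 7 14 15 16 3 10 4 8 9
11>3: swap(0,7), hi=6 ⇒ 10 6 7 14 15 16 3 11 4 8 9
10>3: swap(0,6), hi=5 ⇒ 3 6 7 14 15 16 10 11 4 8 9
3=3: mid=1
6>3: swap(1,5), hi=4 ⇒ 3 16 7 14 15 6 10 11 4 8 9
16>3: swap(1,4), hi=3 ⇒ 3 15 7 14 16 6 10 11 4 8 9
15>3: swap(1,3), hi=2 ⇒ 3 14 7 15 16 6 10 11 4 8 9
14>3: swap(1,2), hi=1 ⇒ 3 7 14 15 16 6 10 11 4 8 9
7>3: swap(1,1), hi=0 ⇒ 3 7 14 15 16 6 10 11 4 8 9
done. lo=0 hi=0; data=3 7 14 15 16 6 10 11 4 8 9

3 7 14 15 16 6 10 11 4 8 9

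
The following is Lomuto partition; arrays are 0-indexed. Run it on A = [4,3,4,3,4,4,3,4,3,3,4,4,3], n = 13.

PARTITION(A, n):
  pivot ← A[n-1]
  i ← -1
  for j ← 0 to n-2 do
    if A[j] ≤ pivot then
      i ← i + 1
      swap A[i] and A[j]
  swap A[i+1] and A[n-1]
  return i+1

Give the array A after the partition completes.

pivot = A[12] = 3; i = -1
j=0: A[0]=4 > 3 → no swap
j=1: A[1]=3 ≤ 3 → i=0, swap A[0],A[1] → [3,4,4,3,4,4,3,4,3,3,4,4,3]
j=2: A[2]=4 > 3 → no swap
j=3: A[3]=3 ≤ 3 → i=1, swap A[1],A[3] → [3,3,4,4,4,4,3,4,3,3,4,4,3]
j=4: A[4]=4 > 3 → no swap
j=5: A[5]=4 > 3 → no swap
j=6: A[6]=3 ≤ 3 → i=2, swap A[2],A[6] → [3,3,3,4,4,4,4,4,3,3,4,4,3]
j=7: A[7]=4 > 3 → no swap
j=8: A[8]=3 ≤ 3 → i=3, swap A[3],A[8] → [3,3,3,3,4,4,4,4,4,3,4,4,3]
j=9: A[9]=3 ≤ 3 → i=4, swap A[4],A[9] → [3,3,3,3,3,4,4,4,4,4,4,4,3]
j=10: A[10]=4 > 3 → no swap
j=11: A[11]=4 > 3 → no swap
final swap A[5],A[12] → [3,3,3,3,3,3,4,4,4,4,4,4,4]; return 5

[3,3,3,3,3,3,4,4,4,4,4,4,4]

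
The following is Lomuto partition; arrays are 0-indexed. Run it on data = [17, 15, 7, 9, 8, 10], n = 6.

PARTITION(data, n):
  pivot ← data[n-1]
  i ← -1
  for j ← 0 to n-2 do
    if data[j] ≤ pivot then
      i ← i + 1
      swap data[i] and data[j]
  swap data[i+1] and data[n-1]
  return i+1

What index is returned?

pivot=10, i=-1
j=0: 17>10, skip
j=1: 15>10, skip
j=2: 7≤10, i=0, swap(0,2) ⇒ [7, 15, 17, 9, 8, 10]
j=3: 9≤10, i=1, swap(1,3) ⇒ [7, 9, 17, 15, 8, 10]
j=4: 8≤10, i=2, swap(2,4) ⇒ [7, 9, 8, 15, 17, 10]
swap(3,5) ⇒ [7, 9, 8, 10, 17, 15]; return 3

3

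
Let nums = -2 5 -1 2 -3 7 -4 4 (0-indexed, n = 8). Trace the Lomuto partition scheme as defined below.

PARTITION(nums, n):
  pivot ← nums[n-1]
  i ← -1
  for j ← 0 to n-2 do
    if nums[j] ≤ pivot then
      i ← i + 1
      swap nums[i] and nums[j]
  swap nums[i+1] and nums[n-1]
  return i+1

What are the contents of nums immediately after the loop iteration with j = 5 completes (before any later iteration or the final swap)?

-2 -1 2 -3 5 7 -4 4

pivot=4, i=-1
j=0: -2≤4, i=0, swap(0,0) ⇒ -2 5 -1 2 -3 7 -4 4
j=1: 5>4, skip
j=2: -1≤4, i=1, swap(1,2) ⇒ -2 -1 5 2 -3 7 -4 4
j=3: 2≤4, i=2, swap(2,3) ⇒ -2 -1 2 5 -3 7 -4 4
j=4: -3≤4, i=3, swap(3,4) ⇒ -2 -1 2 -3 5 7 -4 4
j=5: 7>4, skip
(after j=5) nums = -2 -1 2 -3 5 7 -4 4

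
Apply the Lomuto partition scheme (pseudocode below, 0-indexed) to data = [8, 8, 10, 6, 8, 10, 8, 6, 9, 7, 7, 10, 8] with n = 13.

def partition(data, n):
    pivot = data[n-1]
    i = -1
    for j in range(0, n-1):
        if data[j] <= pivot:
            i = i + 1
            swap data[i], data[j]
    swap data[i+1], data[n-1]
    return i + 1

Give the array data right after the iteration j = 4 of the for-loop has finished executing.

pivot=8, i=-1
j=0: 8≤8, i=0, swap(0,0) ⇒ [8, 8, 10, 6, 8, 10, 8, 6, 9, 7, 7, 10, 8]
j=1: 8≤8, i=1, swap(1,1) ⇒ [8, 8, 10, 6, 8, 10, 8, 6, 9, 7, 7, 10, 8]
j=2: 10>8, skip
j=3: 6≤8, i=2, swap(2,3) ⇒ [8, 8, 6, 10, 8, 10, 8, 6, 9, 7, 7, 10, 8]
j=4: 8≤8, i=3, swap(3,4) ⇒ [8, 8, 6, 8, 10, 10, 8, 6, 9, 7, 7, 10, 8]
(after j=4) data = [8, 8, 6, 8, 10, 10, 8, 6, 9, 7, 7, 10, 8]

[8, 8, 6, 8, 10, 10, 8, 6, 9, 7, 7, 10, 8]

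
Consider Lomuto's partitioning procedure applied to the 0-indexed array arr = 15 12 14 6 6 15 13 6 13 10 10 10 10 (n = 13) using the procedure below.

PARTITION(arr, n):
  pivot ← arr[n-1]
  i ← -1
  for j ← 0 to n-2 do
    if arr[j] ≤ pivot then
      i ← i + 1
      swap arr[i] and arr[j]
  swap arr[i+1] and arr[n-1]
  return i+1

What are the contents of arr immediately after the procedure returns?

pivot = arr[12] = 10; i = -1
j=0: arr[0]=15 > 10 → no swap
j=1: arr[1]=12 > 10 → no swap
j=2: arr[2]=14 > 10 → no swap
j=3: arr[3]=6 ≤ 10 → i=0, swap arr[0],arr[3] → 6 12 14 15 6 15 13 6 13 10 10 10 10
j=4: arr[4]=6 ≤ 10 → i=1, swap arr[1],arr[4] → 6 6 14 15 12 15 13 6 13 10 10 10 10
j=5: arr[5]=15 > 10 → no swap
j=6: arr[6]=13 > 10 → no swap
j=7: arr[7]=6 ≤ 10 → i=2, swap arr[2],arr[7] → 6 6 6 15 12 15 13 14 13 10 10 10 10
j=8: arr[8]=13 > 10 → no swap
j=9: arr[9]=10 ≤ 10 → i=3, swap arr[3],arr[9] → 6 6 6 10 12 15 13 14 13 15 10 10 10
j=10: arr[10]=10 ≤ 10 → i=4, swap arr[4],arr[10] → 6 6 6 10 10 15 13 14 13 15 12 10 10
j=11: arr[11]=10 ≤ 10 → i=5, swap arr[5],arr[11] → 6 6 6 10 10 10 13 14 13 15 12 15 10
final swap arr[6],arr[12] → 6 6 6 10 10 10 10 14 13 15 12 15 13; return 6

6 6 6 10 10 10 10 14 13 15 12 15 13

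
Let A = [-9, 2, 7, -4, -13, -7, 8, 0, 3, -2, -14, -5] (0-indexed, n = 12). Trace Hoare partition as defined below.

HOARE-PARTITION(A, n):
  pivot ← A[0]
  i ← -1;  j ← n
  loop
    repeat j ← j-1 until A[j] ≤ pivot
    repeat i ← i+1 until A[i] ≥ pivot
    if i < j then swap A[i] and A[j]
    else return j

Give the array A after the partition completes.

pivot=-9
j stops at 10 (-14), i stops at 0 (-9); swap ⇒ [-14, 2, 7, -4, -13, -7, 8, 0, 3, -2, -9, -5]
j stops at 4 (-13), i stops at 1 (2); swap ⇒ [-14, -13, 7, -4, 2, -7, 8, 0, 3, -2, -9, -5]
j stops at 1, i stops at 2; i≥j ⇒ return 1. A=[-14, -13, 7, -4, 2, -7, 8, 0, 3, -2, -9, -5]

[-14, -13, 7, -4, 2, -7, 8, 0, 3, -2, -9, -5]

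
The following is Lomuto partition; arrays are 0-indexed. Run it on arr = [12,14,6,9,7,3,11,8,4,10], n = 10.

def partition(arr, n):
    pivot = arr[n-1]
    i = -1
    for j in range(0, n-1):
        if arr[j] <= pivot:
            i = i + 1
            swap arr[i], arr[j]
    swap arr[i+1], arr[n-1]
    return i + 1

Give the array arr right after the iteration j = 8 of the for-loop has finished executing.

pivot = arr[9] = 10; i = -1
j=0: arr[0]=12 > 10 → no swap
j=1: arr[1]=14 > 10 → no swap
j=2: arr[2]=6 ≤ 10 → i=0, swap arr[0],arr[2] → [6,14,12,9,7,3,11,8,4,10]
j=3: arr[3]=9 ≤ 10 → i=1, swap arr[1],arr[3] → [6,9,12,14,7,3,11,8,4,10]
j=4: arr[4]=7 ≤ 10 → i=2, swap arr[2],arr[4] → [6,9,7,14,12,3,11,8,4,10]
j=5: arr[5]=3 ≤ 10 → i=3, swap arr[3],arr[5] → [6,9,7,3,12,14,11,8,4,10]
j=6: arr[6]=11 > 10 → no swap
j=7: arr[7]=8 ≤ 10 → i=4, swap arr[4],arr[7] → [6,9,7,3,8,14,11,12,4,10]
j=8: arr[8]=4 ≤ 10 → i=5, swap arr[5],arr[8] → [6,9,7,3,8,4,11,12,14,10]
(after j=8) arr = [6,9,7,3,8,4,11,12,14,10]

[6,9,7,3,8,4,11,12,14,10]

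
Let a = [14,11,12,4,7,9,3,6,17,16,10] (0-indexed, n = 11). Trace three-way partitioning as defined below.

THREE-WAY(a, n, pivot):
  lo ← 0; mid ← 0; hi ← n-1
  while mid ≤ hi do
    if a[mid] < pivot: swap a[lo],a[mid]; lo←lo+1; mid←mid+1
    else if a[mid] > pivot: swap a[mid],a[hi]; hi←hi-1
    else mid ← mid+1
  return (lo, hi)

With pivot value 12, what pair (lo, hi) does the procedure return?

pivot = 12; lo=0, mid=0, hi=10
a[mid]=14>12: swap a[0],a[10]; hi=9 → [10,11,12,4,7,9,3,6,17,16,14]
a[mid]=10<12: swap a[0],a[0]; lo=1,mid=1 → [10,11,12,4,7,9,3,6,17,16,14]
a[mid]=11<12: swap a[1],a[1]; lo=2,mid=2 → [10,11,12,4,7,9,3,6,17,16,14]
a[mid]=12=12: mid=3
a[mid]=4<12: swap a[2],a[3]; lo=3,mid=4 → [10,11,4,12,7,9,3,6,17,16,14]
a[mid]=7<12: swap a[3],a[4]; lo=4,mid=5 → [10,11,4,7,12,9,3,6,17,16,14]
a[mid]=9<12: swap a[4],a[5]; lo=5,mid=6 → [10,11,4,7,9,12,3,6,17,16,14]
a[mid]=3<12: swap a[5],a[6]; lo=6,mid=7 → [10,11,4,7,9,3,12,6,17,16,14]
a[mid]=6<12: swap a[6],a[7]; lo=7,mid=8 → [10,11,4,7,9,3,6,12,17,16,14]
a[mid]=17>12: swap a[8],a[9]; hi=8 → [10,11,4,7,9,3,6,12,16,17,14]
a[mid]=16>12: swap a[8],a[8]; hi=7 → [10,11,4,7,9,3,6,12,16,17,14]
end: lo=7, hi=7; a = [10,11,4,7,9,3,6,12,16,17,14]

(7, 7)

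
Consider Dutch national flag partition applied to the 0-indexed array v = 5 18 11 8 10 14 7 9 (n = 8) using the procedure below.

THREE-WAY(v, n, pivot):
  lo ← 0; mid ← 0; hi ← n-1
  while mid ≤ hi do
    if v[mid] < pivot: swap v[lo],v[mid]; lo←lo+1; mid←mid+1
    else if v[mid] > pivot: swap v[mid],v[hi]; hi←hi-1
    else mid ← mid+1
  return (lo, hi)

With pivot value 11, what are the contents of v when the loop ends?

lo=0 mid=0 hi=7
5<11: swap(0,0), lo=1 mid=1 ⇒ 5 18 11 8 10 14 7 9
18>11: swap(1,7), hi=6 ⇒ 5 9 11 8 10 14 7 18
9<11: swap(1,1), lo=2 mid=2 ⇒ 5 9 11 8 10 14 7 18
11=11: mid=3
8<11: swap(2,3), lo=3 mid=4 ⇒ 5 9 8 11 10 14 7 18
10<11: swap(3,4), lo=4 mid=5 ⇒ 5 9 8 10 11 14 7 18
14>11: swap(5,6), hi=5 ⇒ 5 9 8 10 11 7 14 18
7<11: swap(4,5), lo=5 mid=6 ⇒ 5 9 8 10 7 11 14 18
done. lo=5 hi=5; v=5 9 8 10 7 11 14 18

5 9 8 10 7 11 14 18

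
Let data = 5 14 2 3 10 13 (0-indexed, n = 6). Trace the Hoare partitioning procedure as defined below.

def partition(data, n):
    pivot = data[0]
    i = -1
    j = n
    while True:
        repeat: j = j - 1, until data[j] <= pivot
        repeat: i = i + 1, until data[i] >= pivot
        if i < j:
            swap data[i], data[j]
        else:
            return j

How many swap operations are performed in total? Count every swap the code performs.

pivot=5
j stops at 3 (3), i stops at 0 (5); swap ⇒ 3 14 2 5 10 13
j stops at 2 (2), i stops at 1 (14); swap ⇒ 3 2 14 5 10 13
j stops at 1, i stops at 2; i≥j ⇒ return 1. data=3 2 14 5 10 13

2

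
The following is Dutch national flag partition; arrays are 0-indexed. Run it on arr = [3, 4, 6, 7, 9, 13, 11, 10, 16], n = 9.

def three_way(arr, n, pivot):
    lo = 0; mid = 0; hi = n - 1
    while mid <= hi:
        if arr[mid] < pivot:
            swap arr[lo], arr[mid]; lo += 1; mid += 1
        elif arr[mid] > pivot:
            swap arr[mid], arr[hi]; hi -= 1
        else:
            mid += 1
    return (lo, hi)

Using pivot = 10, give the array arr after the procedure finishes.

[3, 4, 6, 7, 9, 10, 11, 16, 13]

pivot = 10; lo=0, mid=0, hi=8
arr[mid]=3<10: swap arr[0],arr[0]; lo=1,mid=1 → [3, 4, 6, 7, 9, 13, 11, 10, 16]
arr[mid]=4<10: swap arr[1],arr[1]; lo=2,mid=2 → [3, 4, 6, 7, 9, 13, 11, 10, 16]
arr[mid]=6<10: swap arr[2],arr[2]; lo=3,mid=3 → [3, 4, 6, 7, 9, 13, 11, 10, 16]
arr[mid]=7<10: swap arr[3],arr[3]; lo=4,mid=4 → [3, 4, 6, 7, 9, 13, 11, 10, 16]
arr[mid]=9<10: swap arr[4],arr[4]; lo=5,mid=5 → [3, 4, 6, 7, 9, 13, 11, 10, 16]
arr[mid]=13>10: swap arr[5],arr[8]; hi=7 → [3, 4, 6, 7, 9, 16, 11, 10, 13]
arr[mid]=16>10: swap arr[5],arr[7]; hi=6 → [3, 4, 6, 7, 9, 10, 11, 16, 13]
arr[mid]=10=10: mid=6
arr[mid]=11>10: swap arr[6],arr[6]; hi=5 → [3, 4, 6, 7, 9, 10, 11, 16, 13]
end: lo=5, hi=5; arr = [3, 4, 6, 7, 9, 10, 11, 16, 13]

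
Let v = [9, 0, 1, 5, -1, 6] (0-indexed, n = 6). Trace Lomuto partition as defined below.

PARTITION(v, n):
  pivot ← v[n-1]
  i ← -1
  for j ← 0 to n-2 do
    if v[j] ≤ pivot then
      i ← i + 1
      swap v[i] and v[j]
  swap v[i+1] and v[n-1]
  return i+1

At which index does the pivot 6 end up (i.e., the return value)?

pivot = v[5] = 6; i = -1
j=0: v[0]=9 > 6 → no swap
j=1: v[1]=0 ≤ 6 → i=0, swap v[0],v[1] → [0, 9, 1, 5, -1, 6]
j=2: v[2]=1 ≤ 6 → i=1, swap v[1],v[2] → [0, 1, 9, 5, -1, 6]
j=3: v[3]=5 ≤ 6 → i=2, swap v[2],v[3] → [0, 1, 5, 9, -1, 6]
j=4: v[4]=-1 ≤ 6 → i=3, swap v[3],v[4] → [0, 1, 5, -1, 9, 6]
final swap v[4],v[5] → [0, 1, 5, -1, 6, 9]; return 4

4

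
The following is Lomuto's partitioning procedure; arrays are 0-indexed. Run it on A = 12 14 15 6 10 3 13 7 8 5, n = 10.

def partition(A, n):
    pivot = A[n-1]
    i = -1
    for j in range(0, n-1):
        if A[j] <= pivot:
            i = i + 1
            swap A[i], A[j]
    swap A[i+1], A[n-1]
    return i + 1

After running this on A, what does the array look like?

3 5 15 6 10 12 13 7 8 14

pivot=5, i=-1
j=0: 12>5, skip
j=1: 14>5, skip
j=2: 15>5, skip
j=3: 6>5, skip
j=4: 10>5, skip
j=5: 3≤5, i=0, swap(0,5) ⇒ 3 14 15 6 10 12 13 7 8 5
j=6: 13>5, skip
j=7: 7>5, skip
j=8: 8>5, skip
swap(1,9) ⇒ 3 5 15 6 10 12 13 7 8 14; return 1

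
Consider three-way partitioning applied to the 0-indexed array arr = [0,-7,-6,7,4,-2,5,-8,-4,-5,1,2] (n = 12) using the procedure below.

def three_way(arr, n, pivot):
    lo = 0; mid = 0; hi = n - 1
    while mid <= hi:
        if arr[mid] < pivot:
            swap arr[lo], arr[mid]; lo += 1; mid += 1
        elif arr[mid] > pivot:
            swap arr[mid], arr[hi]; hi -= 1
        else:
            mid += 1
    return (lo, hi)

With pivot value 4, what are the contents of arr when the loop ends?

pivot = 4; lo=0, mid=0, hi=11
arr[mid]=0<4: swap arr[0],arr[0]; lo=1,mid=1 → [0,-7,-6,7,4,-2,5,-8,-4,-5,1,2]
arr[mid]=-7<4: swap arr[1],arr[1]; lo=2,mid=2 → [0,-7,-6,7,4,-2,5,-8,-4,-5,1,2]
arr[mid]=-6<4: swap arr[2],arr[2]; lo=3,mid=3 → [0,-7,-6,7,4,-2,5,-8,-4,-5,1,2]
arr[mid]=7>4: swap arr[3],arr[11]; hi=10 → [0,-7,-6,2,4,-2,5,-8,-4,-5,1,7]
arr[mid]=2<4: swap arr[3],arr[3]; lo=4,mid=4 → [0,-7,-6,2,4,-2,5,-8,-4,-5,1,7]
arr[mid]=4=4: mid=5
arr[mid]=-2<4: swap arr[4],arr[5]; lo=5,mid=6 → [0,-7,-6,2,-2,4,5,-8,-4,-5,1,7]
arr[mid]=5>4: swap arr[6],arr[10]; hi=9 → [0,-7,-6,2,-2,4,1,-8,-4,-5,5,7]
arr[mid]=1<4: swap arr[5],arr[6]; lo=6,mid=7 → [0,-7,-6,2,-2,1,4,-8,-4,-5,5,7]
arr[mid]=-8<4: swap arr[6],arr[7]; lo=7,mid=8 → [0,-7,-6,2,-2,1,-8,4,-4,-5,5,7]
arr[mid]=-4<4: swap arr[7],arr[8]; lo=8,mid=9 → [0,-7,-6,2,-2,1,-8,-4,4,-5,5,7]
arr[mid]=-5<4: swap arr[8],arr[9]; lo=9,mid=10 → [0,-7,-6,2,-2,1,-8,-4,-5,4,5,7]
end: lo=9, hi=9; arr = [0,-7,-6,2,-2,1,-8,-4,-5,4,5,7]

[0,-7,-6,2,-2,1,-8,-4,-5,4,5,7]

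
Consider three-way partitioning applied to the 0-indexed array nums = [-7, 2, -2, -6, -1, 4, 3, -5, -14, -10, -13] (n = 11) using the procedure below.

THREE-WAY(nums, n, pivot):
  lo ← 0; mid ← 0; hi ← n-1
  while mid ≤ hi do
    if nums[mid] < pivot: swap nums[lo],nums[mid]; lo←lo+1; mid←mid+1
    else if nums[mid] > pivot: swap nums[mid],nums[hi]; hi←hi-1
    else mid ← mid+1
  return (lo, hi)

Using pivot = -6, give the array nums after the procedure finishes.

[-7, -13, -10, -14, -6, 3, -5, 4, -1, -2, 2]

pivot = -6; lo=0, mid=0, hi=10
nums[mid]=-7<-6: swap nums[0],nums[0]; lo=1,mid=1 → [-7, 2, -2, -6, -1, 4, 3, -5, -14, -10, -13]
nums[mid]=2>-6: swap nums[1],nums[10]; hi=9 → [-7, -13, -2, -6, -1, 4, 3, -5, -14, -10, 2]
nums[mid]=-13<-6: swap nums[1],nums[1]; lo=2,mid=2 → [-7, -13, -2, -6, -1, 4, 3, -5, -14, -10, 2]
nums[mid]=-2>-6: swap nums[2],nums[9]; hi=8 → [-7, -13, -10, -6, -1, 4, 3, -5, -14, -2, 2]
nums[mid]=-10<-6: swap nums[2],nums[2]; lo=3,mid=3 → [-7, -13, -10, -6, -1, 4, 3, -5, -14, -2, 2]
nums[mid]=-6=-6: mid=4
nums[mid]=-1>-6: swap nums[4],nums[8]; hi=7 → [-7, -13, -10, -6, -14, 4, 3, -5, -1, -2, 2]
nums[mid]=-14<-6: swap nums[3],nums[4]; lo=4,mid=5 → [-7, -13, -10, -14, -6, 4, 3, -5, -1, -2, 2]
nums[mid]=4>-6: swap nums[5],nums[7]; hi=6 → [-7, -13, -10, -14, -6, -5, 3, 4, -1, -2, 2]
nums[mid]=-5>-6: swap nums[5],nums[6]; hi=5 → [-7, -13, -10, -14, -6, 3, -5, 4, -1, -2, 2]
nums[mid]=3>-6: swap nums[5],nums[5]; hi=4 → [-7, -13, -10, -14, -6, 3, -5, 4, -1, -2, 2]
end: lo=4, hi=4; nums = [-7, -13, -10, -14, -6, 3, -5, 4, -1, -2, 2]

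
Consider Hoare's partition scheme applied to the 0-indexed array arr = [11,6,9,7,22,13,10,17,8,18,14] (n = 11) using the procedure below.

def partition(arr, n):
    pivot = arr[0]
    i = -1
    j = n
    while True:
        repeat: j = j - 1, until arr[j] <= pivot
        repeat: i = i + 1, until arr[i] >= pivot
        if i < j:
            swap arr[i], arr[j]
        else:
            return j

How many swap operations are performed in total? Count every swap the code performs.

2

pivot = arr[0] = 11; i = -1, j = 11
j→8 (arr[8]=8≤11), i→0 (arr[0]=11≥11); i<j, swap → [8,6,9,7,22,13,10,17,11,18,14]
j→6 (arr[6]=10≤11), i→4 (arr[4]=22≥11); i<j, swap → [8,6,9,7,10,13,22,17,11,18,14]
j→4, i→5; i≥j, return j=4. arr = [8,6,9,7,10,13,22,17,11,18,14]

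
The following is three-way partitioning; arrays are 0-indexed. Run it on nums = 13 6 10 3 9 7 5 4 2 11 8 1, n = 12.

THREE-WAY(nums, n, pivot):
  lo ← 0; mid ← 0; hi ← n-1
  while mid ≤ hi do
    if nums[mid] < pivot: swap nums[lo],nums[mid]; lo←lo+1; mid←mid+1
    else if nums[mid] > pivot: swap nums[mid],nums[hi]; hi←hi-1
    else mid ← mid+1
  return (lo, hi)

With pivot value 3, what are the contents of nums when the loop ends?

1 2 3 9 7 5 4 10 11 8 6 13

pivot = 3; lo=0, mid=0, hi=11
nums[mid]=13>3: swap nums[0],nums[11]; hi=10 → 1 6 10 3 9 7 5 4 2 11 8 13
nums[mid]=1<3: swap nums[0],nums[0]; lo=1,mid=1 → 1 6 10 3 9 7 5 4 2 11 8 13
nums[mid]=6>3: swap nums[1],nums[10]; hi=9 → 1 8 10 3 9 7 5 4 2 11 6 13
nums[mid]=8>3: swap nums[1],nums[9]; hi=8 → 1 11 10 3 9 7 5 4 2 8 6 13
nums[mid]=11>3: swap nums[1],nums[8]; hi=7 → 1 2 10 3 9 7 5 4 11 8 6 13
nums[mid]=2<3: swap nums[1],nums[1]; lo=2,mid=2 → 1 2 10 3 9 7 5 4 11 8 6 13
nums[mid]=10>3: swap nums[2],nums[7]; hi=6 → 1 2 4 3 9 7 5 10 11 8 6 13
nums[mid]=4>3: swap nums[2],nums[6]; hi=5 → 1 2 5 3 9 7 4 10 11 8 6 13
nums[mid]=5>3: swap nums[2],nums[5]; hi=4 → 1 2 7 3 9 5 4 10 11 8 6 13
nums[mid]=7>3: swap nums[2],nums[4]; hi=3 → 1 2 9 3 7 5 4 10 11 8 6 13
nums[mid]=9>3: swap nums[2],nums[3]; hi=2 → 1 2 3 9 7 5 4 10 11 8 6 13
nums[mid]=3=3: mid=3
end: lo=2, hi=2; nums = 1 2 3 9 7 5 4 10 11 8 6 13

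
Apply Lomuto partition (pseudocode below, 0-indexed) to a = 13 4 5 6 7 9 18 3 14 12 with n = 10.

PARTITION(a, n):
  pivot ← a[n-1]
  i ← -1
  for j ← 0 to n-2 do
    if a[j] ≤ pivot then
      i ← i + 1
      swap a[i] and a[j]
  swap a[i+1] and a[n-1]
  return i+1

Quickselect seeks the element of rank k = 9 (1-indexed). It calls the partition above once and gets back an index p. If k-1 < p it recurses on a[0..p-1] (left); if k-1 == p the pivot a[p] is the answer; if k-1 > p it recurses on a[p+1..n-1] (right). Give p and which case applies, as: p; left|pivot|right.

pivot = a[9] = 12; i = -1
j=0: a[0]=13 > 12 → no swap
j=1: a[1]=4 ≤ 12 → i=0, swap a[0],a[1] → 4 13 5 6 7 9 18 3 14 12
j=2: a[2]=5 ≤ 12 → i=1, swap a[1],a[2] → 4 5 13 6 7 9 18 3 14 12
j=3: a[3]=6 ≤ 12 → i=2, swap a[2],a[3] → 4 5 6 13 7 9 18 3 14 12
j=4: a[4]=7 ≤ 12 → i=3, swap a[3],a[4] → 4 5 6 7 13 9 18 3 14 12
j=5: a[5]=9 ≤ 12 → i=4, swap a[4],a[5] → 4 5 6 7 9 13 18 3 14 12
j=6: a[6]=18 > 12 → no swap
j=7: a[7]=3 ≤ 12 → i=5, swap a[5],a[7] → 4 5 6 7 9 3 18 13 14 12
j=8: a[8]=14 > 12 → no swap
final swap a[6],a[9] → 4 5 6 7 9 3 12 13 14 18; return 6
p = 6; k-1 = 8 > 6 ⇒ right

6; right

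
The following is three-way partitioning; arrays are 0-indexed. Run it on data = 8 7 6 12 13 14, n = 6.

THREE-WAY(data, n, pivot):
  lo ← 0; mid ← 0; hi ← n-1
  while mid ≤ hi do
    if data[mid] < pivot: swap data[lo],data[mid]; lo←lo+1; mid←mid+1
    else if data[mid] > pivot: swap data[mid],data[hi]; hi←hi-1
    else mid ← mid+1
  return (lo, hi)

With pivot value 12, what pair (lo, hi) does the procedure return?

lo=0 mid=0 hi=5
8<12: swap(0,0), lo=1 mid=1 ⇒ 8 7 6 12 13 14
7<12: swap(1,1), lo=2 mid=2 ⇒ 8 7 6 12 13 14
6<12: swap(2,2), lo=3 mid=3 ⇒ 8 7 6 12 13 14
12=12: mid=4
13>12: swap(4,5), hi=4 ⇒ 8 7 6 12 14 13
14>12: swap(4,4), hi=3 ⇒ 8 7 6 12 14 13
done. lo=3 hi=3; data=8 7 6 12 14 13

(3, 3)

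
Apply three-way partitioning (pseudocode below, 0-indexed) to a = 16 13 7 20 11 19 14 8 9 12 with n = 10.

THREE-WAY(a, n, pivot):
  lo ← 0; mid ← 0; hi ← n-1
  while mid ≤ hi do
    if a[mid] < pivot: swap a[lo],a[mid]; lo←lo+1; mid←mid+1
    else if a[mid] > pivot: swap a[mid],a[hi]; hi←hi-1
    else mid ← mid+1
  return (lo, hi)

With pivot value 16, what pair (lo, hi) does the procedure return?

(7, 7)

lo=0 mid=0 hi=9
16=16: mid=1
13<16: swap(0,1), lo=1 mid=2 ⇒ 13 16 7 20 11 19 14 8 9 12
7<16: swap(1,2), lo=2 mid=3 ⇒ 13 7 16 20 11 19 14 8 9 12
20>16: swap(3,9), hi=8 ⇒ 13 7 16 12 11 19 14 8 9 20
12<16: swap(2,3), lo=3 mid=4 ⇒ 13 7 12 16 11 19 14 8 9 20
11<16: swap(3,4), lo=4 mid=5 ⇒ 13 7 12 11 16 19 14 8 9 20
19>16: swap(5,8), hi=7 ⇒ 13 7 12 11 16 9 14 8 19 20
9<16: swap(4,5), lo=5 mid=6 ⇒ 13 7 12 11 9 16 14 8 19 20
14<16: swap(5,6), lo=6 mid=7 ⇒ 13 7 12 11 9 14 16 8 19 20
8<16: swap(6,7), lo=7 mid=8 ⇒ 13 7 12 11 9 14 8 16 19 20
done. lo=7 hi=7; a=13 7 12 11 9 14 8 16 19 20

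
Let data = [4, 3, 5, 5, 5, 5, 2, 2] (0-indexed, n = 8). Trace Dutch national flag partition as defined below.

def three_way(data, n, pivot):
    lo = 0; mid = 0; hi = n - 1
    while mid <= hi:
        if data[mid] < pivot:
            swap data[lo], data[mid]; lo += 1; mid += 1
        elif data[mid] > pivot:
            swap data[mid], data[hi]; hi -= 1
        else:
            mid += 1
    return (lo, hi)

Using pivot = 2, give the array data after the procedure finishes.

lo=0 mid=0 hi=7
4>2: swap(0,7), hi=6 ⇒ [2, 3, 5, 5, 5, 5, 2, 4]
2=2: mid=1
3>2: swap(1,6), hi=5 ⇒ [2, 2, 5, 5, 5, 5, 3, 4]
2=2: mid=2
5>2: swap(2,5), hi=4 ⇒ [2, 2, 5, 5, 5, 5, 3, 4]
5>2: swap(2,4), hi=3 ⇒ [2, 2, 5, 5, 5, 5, 3, 4]
5>2: swap(2,3), hi=2 ⇒ [2, 2, 5, 5, 5, 5, 3, 4]
5>2: swap(2,2), hi=1 ⇒ [2, 2, 5, 5, 5, 5, 3, 4]
done. lo=0 hi=1; data=[2, 2, 5, 5, 5, 5, 3, 4]

[2, 2, 5, 5, 5, 5, 3, 4]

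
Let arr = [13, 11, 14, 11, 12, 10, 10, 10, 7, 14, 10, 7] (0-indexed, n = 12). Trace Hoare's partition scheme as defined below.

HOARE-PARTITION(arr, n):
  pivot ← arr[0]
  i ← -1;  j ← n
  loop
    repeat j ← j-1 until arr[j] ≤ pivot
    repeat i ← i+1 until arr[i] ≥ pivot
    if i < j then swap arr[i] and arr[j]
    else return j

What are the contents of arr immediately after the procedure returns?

[7, 11, 10, 11, 12, 10, 10, 10, 7, 14, 14, 13]

pivot=13
j stops at 11 (7), i stops at 0 (13); swap ⇒ [7, 11, 14, 11, 12, 10, 10, 10, 7, 14, 10, 13]
j stops at 10 (10), i stops at 2 (14); swap ⇒ [7, 11, 10, 11, 12, 10, 10, 10, 7, 14, 14, 13]
j stops at 8, i stops at 9; i≥j ⇒ return 8. arr=[7, 11, 10, 11, 12, 10, 10, 10, 7, 14, 14, 13]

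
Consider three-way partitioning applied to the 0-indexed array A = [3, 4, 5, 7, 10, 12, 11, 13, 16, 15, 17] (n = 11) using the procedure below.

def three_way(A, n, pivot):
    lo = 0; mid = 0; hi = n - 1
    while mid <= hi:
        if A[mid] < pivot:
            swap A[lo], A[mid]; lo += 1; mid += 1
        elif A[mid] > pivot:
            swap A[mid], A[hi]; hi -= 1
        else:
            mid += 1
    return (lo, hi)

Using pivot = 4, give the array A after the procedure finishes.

[3, 4, 7, 10, 12, 11, 13, 16, 15, 17, 5]

pivot = 4; lo=0, mid=0, hi=10
A[mid]=3<4: swap A[0],A[0]; lo=1,mid=1 → [3, 4, 5, 7, 10, 12, 11, 13, 16, 15, 17]
A[mid]=4=4: mid=2
A[mid]=5>4: swap A[2],A[10]; hi=9 → [3, 4, 17, 7, 10, 12, 11, 13, 16, 15, 5]
A[mid]=17>4: swap A[2],A[9]; hi=8 → [3, 4, 15, 7, 10, 12, 11, 13, 16, 17, 5]
A[mid]=15>4: swap A[2],A[8]; hi=7 → [3, 4, 16, 7, 10, 12, 11, 13, 15, 17, 5]
A[mid]=16>4: swap A[2],A[7]; hi=6 → [3, 4, 13, 7, 10, 12, 11, 16, 15, 17, 5]
A[mid]=13>4: swap A[2],A[6]; hi=5 → [3, 4, 11, 7, 10, 12, 13, 16, 15, 17, 5]
A[mid]=11>4: swap A[2],A[5]; hi=4 → [3, 4, 12, 7, 10, 11, 13, 16, 15, 17, 5]
A[mid]=12>4: swap A[2],A[4]; hi=3 → [3, 4, 10, 7, 12, 11, 13, 16, 15, 17, 5]
A[mid]=10>4: swap A[2],A[3]; hi=2 → [3, 4, 7, 10, 12, 11, 13, 16, 15, 17, 5]
A[mid]=7>4: swap A[2],A[2]; hi=1 → [3, 4, 7, 10, 12, 11, 13, 16, 15, 17, 5]
end: lo=1, hi=1; A = [3, 4, 7, 10, 12, 11, 13, 16, 15, 17, 5]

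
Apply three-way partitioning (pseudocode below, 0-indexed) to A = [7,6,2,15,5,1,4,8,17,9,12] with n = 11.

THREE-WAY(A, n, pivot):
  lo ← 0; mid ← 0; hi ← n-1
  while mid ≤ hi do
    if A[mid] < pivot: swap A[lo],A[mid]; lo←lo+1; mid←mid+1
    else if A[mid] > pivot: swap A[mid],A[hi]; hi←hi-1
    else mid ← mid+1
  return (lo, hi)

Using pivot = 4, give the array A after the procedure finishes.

lo=0 mid=0 hi=10
7>4: swap(0,10), hi=9 ⇒ [12,6,2,15,5,1,4,8,17,9,7]
12>4: swap(0,9), hi=8 ⇒ [9,6,2,15,5,1,4,8,17,12,7]
9>4: swap(0,8), hi=7 ⇒ [17,6,2,15,5,1,4,8,9,12,7]
17>4: swap(0,7), hi=6 ⇒ [8,6,2,15,5,1,4,17,9,12,7]
8>4: swap(0,6), hi=5 ⇒ [4,6,2,15,5,1,8,17,9,12,7]
4=4: mid=1
6>4: swap(1,5), hi=4 ⇒ [4,1,2,15,5,6,8,17,9,12,7]
1<4: swap(0,1), lo=1 mid=2 ⇒ [1,4,2,15,5,6,8,17,9,12,7]
2<4: swap(1,2), lo=2 mid=3 ⇒ [1,2,4,15,5,6,8,17,9,12,7]
15>4: swap(3,4), hi=3 ⇒ [1,2,4,5,15,6,8,17,9,12,7]
5>4: swap(3,3), hi=2 ⇒ [1,2,4,5,15,6,8,17,9,12,7]
done. lo=2 hi=2; A=[1,2,4,5,15,6,8,17,9,12,7]

[1,2,4,5,15,6,8,17,9,12,7]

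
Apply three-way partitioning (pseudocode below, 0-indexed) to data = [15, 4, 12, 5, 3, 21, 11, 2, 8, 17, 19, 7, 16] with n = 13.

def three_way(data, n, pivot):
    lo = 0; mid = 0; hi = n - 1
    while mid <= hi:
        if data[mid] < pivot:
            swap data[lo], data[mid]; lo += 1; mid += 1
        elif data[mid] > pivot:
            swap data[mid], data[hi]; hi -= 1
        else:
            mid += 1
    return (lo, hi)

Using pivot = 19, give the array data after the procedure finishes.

lo=0 mid=0 hi=12
15<19: swap(0,0), lo=1 mid=1 ⇒ [15, 4, 12, 5, 3, 21, 11, 2, 8, 17, 19, 7, 16]
4<19: swap(1,1), lo=2 mid=2 ⇒ [15, 4, 12, 5, 3, 21, 11, 2, 8, 17, 19, 7, 16]
12<19: swap(2,2), lo=3 mid=3 ⇒ [15, 4, 12, 5, 3, 21, 11, 2, 8, 17, 19, 7, 16]
5<19: swap(3,3), lo=4 mid=4 ⇒ [15, 4, 12, 5, 3, 21, 11, 2, 8, 17, 19, 7, 16]
3<19: swap(4,4), lo=5 mid=5 ⇒ [15, 4, 12, 5, 3, 21, 11, 2, 8, 17, 19, 7, 16]
21>19: swap(5,12), hi=11 ⇒ [15, 4, 12, 5, 3, 16, 11, 2, 8, 17, 19, 7, 21]
16<19: swap(5,5), lo=6 mid=6 ⇒ [15, 4, 12, 5, 3, 16, 11, 2, 8, 17, 19, 7, 21]
11<19: swap(6,6), lo=7 mid=7 ⇒ [15, 4, 12, 5, 3, 16, 11, 2, 8, 17, 19, 7, 21]
2<19: swap(7,7), lo=8 mid=8 ⇒ [15, 4, 12, 5, 3, 16, 11, 2, 8, 17, 19, 7, 21]
8<19: swap(8,8), lo=9 mid=9 ⇒ [15, 4, 12, 5, 3, 16, 11, 2, 8, 17, 19, 7, 21]
17<19: swap(9,9), lo=10 mid=10 ⇒ [15, 4, 12, 5, 3, 16, 11, 2, 8, 17, 19, 7, 21]
19=19: mid=11
7<19: swap(10,11), lo=11 mid=12 ⇒ [15, 4, 12, 5, 3, 16, 11, 2, 8, 17, 7, 19, 21]
done. lo=11 hi=11; data=[15, 4, 12, 5, 3, 16, 11, 2, 8, 17, 7, 19, 21]

[15, 4, 12, 5, 3, 16, 11, 2, 8, 17, 7, 19, 21]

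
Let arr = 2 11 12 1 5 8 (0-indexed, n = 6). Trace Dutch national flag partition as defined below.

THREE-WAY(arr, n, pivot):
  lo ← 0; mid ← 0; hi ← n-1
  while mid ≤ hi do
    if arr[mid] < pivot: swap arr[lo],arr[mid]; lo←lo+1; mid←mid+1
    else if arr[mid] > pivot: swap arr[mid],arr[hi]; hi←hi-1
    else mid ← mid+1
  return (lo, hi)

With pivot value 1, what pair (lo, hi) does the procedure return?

pivot = 1; lo=0, mid=0, hi=5
arr[mid]=2>1: swap arr[0],arr[5]; hi=4 → 8 11 12 1 5 2
arr[mid]=8>1: swap arr[0],arr[4]; hi=3 → 5 11 12 1 8 2
arr[mid]=5>1: swap arr[0],arr[3]; hi=2 → 1 11 12 5 8 2
arr[mid]=1=1: mid=1
arr[mid]=11>1: swap arr[1],arr[2]; hi=1 → 1 12 11 5 8 2
arr[mid]=12>1: swap arr[1],arr[1]; hi=0 → 1 12 11 5 8 2
end: lo=0, hi=0; arr = 1 12 11 5 8 2

(0, 0)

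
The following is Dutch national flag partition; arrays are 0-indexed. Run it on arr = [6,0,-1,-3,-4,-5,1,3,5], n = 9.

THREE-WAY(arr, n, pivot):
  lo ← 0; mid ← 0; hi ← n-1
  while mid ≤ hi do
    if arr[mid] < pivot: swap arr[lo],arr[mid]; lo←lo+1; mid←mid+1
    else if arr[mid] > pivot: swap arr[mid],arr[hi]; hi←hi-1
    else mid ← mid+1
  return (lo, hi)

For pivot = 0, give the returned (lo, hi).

(4, 4)

lo=0 mid=0 hi=8
6>0: swap(0,8), hi=7 ⇒ [5,0,-1,-3,-4,-5,1,3,6]
5>0: swap(0,7), hi=6 ⇒ [3,0,-1,-3,-4,-5,1,5,6]
3>0: swap(0,6), hi=5 ⇒ [1,0,-1,-3,-4,-5,3,5,6]
1>0: swap(0,5), hi=4 ⇒ [-5,0,-1,-3,-4,1,3,5,6]
-5<0: swap(0,0), lo=1 mid=1 ⇒ [-5,0,-1,-3,-4,1,3,5,6]
0=0: mid=2
-1<0: swap(1,2), lo=2 mid=3 ⇒ [-5,-1,0,-3,-4,1,3,5,6]
-3<0: swap(2,3), lo=3 mid=4 ⇒ [-5,-1,-3,0,-4,1,3,5,6]
-4<0: swap(3,4), lo=4 mid=5 ⇒ [-5,-1,-3,-4,0,1,3,5,6]
done. lo=4 hi=4; arr=[-5,-1,-3,-4,0,1,3,5,6]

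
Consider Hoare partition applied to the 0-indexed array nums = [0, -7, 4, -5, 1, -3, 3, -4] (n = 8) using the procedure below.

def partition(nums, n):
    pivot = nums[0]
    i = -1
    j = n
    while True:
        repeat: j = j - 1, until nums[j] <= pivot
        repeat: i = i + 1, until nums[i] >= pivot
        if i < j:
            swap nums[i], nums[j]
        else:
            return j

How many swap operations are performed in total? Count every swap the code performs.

2

pivot=0
j stops at 7 (-4), i stops at 0 (0); swap ⇒ [-4, -7, 4, -5, 1, -3, 3, 0]
j stops at 5 (-3), i stops at 2 (4); swap ⇒ [-4, -7, -3, -5, 1, 4, 3, 0]
j stops at 3, i stops at 4; i≥j ⇒ return 3. nums=[-4, -7, -3, -5, 1, 4, 3, 0]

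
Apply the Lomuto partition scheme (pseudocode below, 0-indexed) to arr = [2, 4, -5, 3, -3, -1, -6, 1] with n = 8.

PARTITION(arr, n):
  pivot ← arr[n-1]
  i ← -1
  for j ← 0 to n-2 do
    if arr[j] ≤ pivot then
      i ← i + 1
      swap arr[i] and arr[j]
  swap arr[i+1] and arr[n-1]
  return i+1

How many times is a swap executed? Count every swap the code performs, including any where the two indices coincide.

5

pivot=1, i=-1
j=0: 2>1, skip
j=1: 4>1, skip
j=2: -5≤1, i=0, swap(0,2) ⇒ [-5, 4, 2, 3, -3, -1, -6, 1]
j=3: 3>1, skip
j=4: -3≤1, i=1, swap(1,4) ⇒ [-5, -3, 2, 3, 4, -1, -6, 1]
j=5: -1≤1, i=2, swap(2,5) ⇒ [-5, -3, -1, 3, 4, 2, -6, 1]
j=6: -6≤1, i=3, swap(3,6) ⇒ [-5, -3, -1, -6, 4, 2, 3, 1]
swap(4,7) ⇒ [-5, -3, -1, -6, 1, 2, 3, 4]; return 4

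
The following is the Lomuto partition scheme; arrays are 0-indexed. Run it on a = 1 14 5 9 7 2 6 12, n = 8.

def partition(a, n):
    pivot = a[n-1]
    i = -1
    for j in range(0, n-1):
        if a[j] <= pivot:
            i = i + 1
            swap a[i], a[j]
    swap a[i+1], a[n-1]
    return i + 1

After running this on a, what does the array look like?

1 5 9 7 2 6 12 14

pivot = a[7] = 12; i = -1
j=0: a[0]=1 ≤ 12 → i=0, swap a[0],a[0] (no change) → 1 14 5 9 7 2 6 12
j=1: a[1]=14 > 12 → no swap
j=2: a[2]=5 ≤ 12 → i=1, swap a[1],a[2] → 1 5 14 9 7 2 6 12
j=3: a[3]=9 ≤ 12 → i=2, swap a[2],a[3] → 1 5 9 14 7 2 6 12
j=4: a[4]=7 ≤ 12 → i=3, swap a[3],a[4] → 1 5 9 7 14 2 6 12
j=5: a[5]=2 ≤ 12 → i=4, swap a[4],a[5] → 1 5 9 7 2 14 6 12
j=6: a[6]=6 ≤ 12 → i=5, swap a[5],a[6] → 1 5 9 7 2 6 14 12
final swap a[6],a[7] → 1 5 9 7 2 6 12 14; return 6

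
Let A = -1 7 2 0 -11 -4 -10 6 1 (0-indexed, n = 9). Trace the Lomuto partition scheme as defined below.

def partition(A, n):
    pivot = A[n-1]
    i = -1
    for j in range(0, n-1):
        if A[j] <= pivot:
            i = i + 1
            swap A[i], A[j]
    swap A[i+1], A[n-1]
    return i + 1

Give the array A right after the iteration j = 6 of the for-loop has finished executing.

pivot=1, i=-1
j=0: -1≤1, i=0, swap(0,0) ⇒ -1 7 2 0 -11 -4 -10 6 1
j=1: 7>1, skip
j=2: 2>1, skip
j=3: 0≤1, i=1, swap(1,3) ⇒ -1 0 2 7 -11 -4 -10 6 1
j=4: -11≤1, i=2, swap(2,4) ⇒ -1 0 -11 7 2 -4 -10 6 1
j=5: -4≤1, i=3, swap(3,5) ⇒ -1 0 -11 -4 2 7 -10 6 1
j=6: -10≤1, i=4, swap(4,6) ⇒ -1 0 -11 -4 -10 7 2 6 1
(after j=6) A = -1 0 -11 -4 -10 7 2 6 1

-1 0 -11 -4 -10 7 2 6 1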